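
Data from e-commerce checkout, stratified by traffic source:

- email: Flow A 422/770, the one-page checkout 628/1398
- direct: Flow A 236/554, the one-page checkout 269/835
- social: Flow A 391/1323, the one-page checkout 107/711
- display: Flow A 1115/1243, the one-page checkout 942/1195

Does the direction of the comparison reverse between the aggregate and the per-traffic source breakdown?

Email: Flow A 422/770 = 54.8%, the one-page checkout 628/1398 = 44.9% → Flow A
Direct: Flow A 236/554 = 42.6%, the one-page checkout 269/835 = 32.2% → Flow A
Social: Flow A 391/1323 = 29.6%, the one-page checkout 107/711 = 15.0% → Flow A
Display: Flow A 1115/1243 = 89.7%, the one-page checkout 942/1195 = 78.8% → Flow A
Overall: Flow A 2164/3890 = 55.6%, the one-page checkout 1946/4139 = 47.0% → Flow A
Flow A wins overall and in every traffic group — no reversal.

No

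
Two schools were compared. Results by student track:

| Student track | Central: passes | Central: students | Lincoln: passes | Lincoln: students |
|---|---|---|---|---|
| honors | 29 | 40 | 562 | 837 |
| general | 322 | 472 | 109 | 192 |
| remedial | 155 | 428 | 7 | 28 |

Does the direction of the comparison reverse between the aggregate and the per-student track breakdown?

Honors: Central 29/40 = 72.5%, Lincoln 562/837 = 67.1% → Central
General: Central 322/472 = 68.2%, Lincoln 109/192 = 56.8% → Central
Remedial: Central 155/428 = 36.2%, Lincoln 7/28 = 25.0% → Central
Overall: Central 506/940 = 53.8%, Lincoln 678/1057 = 64.1% → Lincoln
Central wins each student group but Lincoln wins overall — the comparison reverses. Central's students skew toward remedial, which has a lower base rate.

Yes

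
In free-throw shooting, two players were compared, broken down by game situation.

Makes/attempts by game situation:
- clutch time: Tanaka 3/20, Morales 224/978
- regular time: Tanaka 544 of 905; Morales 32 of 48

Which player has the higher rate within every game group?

Morales

Clutch time: Tanaka 3/20 = 15.0%, Morales 224/978 = 22.9% → Morales
Regular time: Tanaka 544/905 = 60.1%, Morales 32/48 = 66.7% → Morales
Morales has the higher rate in both groups.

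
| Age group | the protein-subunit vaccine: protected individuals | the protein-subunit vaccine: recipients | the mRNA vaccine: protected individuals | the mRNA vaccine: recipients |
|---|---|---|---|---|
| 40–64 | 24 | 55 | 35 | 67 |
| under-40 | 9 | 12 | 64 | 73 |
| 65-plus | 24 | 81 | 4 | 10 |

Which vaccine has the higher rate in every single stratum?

40–64: the protein-subunit vaccine 24/55 = 43.6%, the mRNA vaccine 35/67 = 52.2% → the mRNA vaccine
Under-40: the protein-subunit vaccine 9/12 = 75.0%, the mRNA vaccine 64/73 = 87.7% → the mRNA vaccine
65-plus: the protein-subunit vaccine 24/81 = 29.6%, the mRNA vaccine 4/10 = 40.0% → the mRNA vaccine
The mRNA vaccine has the higher rate in all 3 groups.

the mRNA vaccine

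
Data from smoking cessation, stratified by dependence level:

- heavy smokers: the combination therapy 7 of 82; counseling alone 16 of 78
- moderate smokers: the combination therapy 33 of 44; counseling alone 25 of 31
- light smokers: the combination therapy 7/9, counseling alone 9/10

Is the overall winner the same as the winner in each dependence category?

Yes

Heavy smokers: the combination therapy 7/82 = 8.5%, counseling alone 16/78 = 20.5% → counseling alone
Moderate smokers: the combination therapy 33/44 = 75.0%, counseling alone 25/31 = 80.6% → counseling alone
Light smokers: the combination therapy 7/9 = 77.8%, counseling alone 9/10 = 90.0% → counseling alone
Overall: the combination therapy 47/135 = 34.8%, counseling alone 50/119 = 42.0% → counseling alone
Counseling alone wins overall and in every dependence group — no reversal.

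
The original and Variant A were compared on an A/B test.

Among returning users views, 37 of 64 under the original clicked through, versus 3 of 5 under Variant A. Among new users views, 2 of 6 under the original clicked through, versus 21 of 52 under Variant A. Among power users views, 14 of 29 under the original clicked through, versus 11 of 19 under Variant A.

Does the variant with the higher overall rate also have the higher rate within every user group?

No

Returning users: the original 37/64 = 57.8%, Variant A 3/5 = 60.0% → Variant A
New users: the original 2/6 = 33.3%, Variant A 21/52 = 40.4% → Variant A
Power users: the original 14/29 = 48.3%, Variant A 11/19 = 57.9% → Variant A
Overall: the original 53/99 = 53.5%, Variant A 35/76 = 46.1% → the original
Variant A wins each user group but the original wins overall — the comparison reverses. Variant A's views skew toward new users, which has a lower base rate.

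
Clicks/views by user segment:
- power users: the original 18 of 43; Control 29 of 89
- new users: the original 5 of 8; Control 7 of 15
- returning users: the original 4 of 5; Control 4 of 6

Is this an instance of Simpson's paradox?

No

Power users: the original 18/43 = 41.9%, Control 29/89 = 32.6% → the original
New users: the original 5/8 = 62.5%, Control 7/15 = 46.7% → the original
Returning users: the original 4/5 = 80.0%, Control 4/6 = 66.7% → the original
Overall: the original 27/56 = 48.2%, Control 40/110 = 36.4% → the original
The original wins overall and in every user group — no reversal.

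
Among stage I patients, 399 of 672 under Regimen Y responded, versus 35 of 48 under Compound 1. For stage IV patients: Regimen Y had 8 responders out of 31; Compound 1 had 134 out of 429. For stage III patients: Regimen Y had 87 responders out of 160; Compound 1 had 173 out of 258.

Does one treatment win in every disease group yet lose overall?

Stage I: Regimen Y 399/672 = 59.4%, Compound 1 35/48 = 72.9% → Compound 1
Stage IV: Regimen Y 8/31 = 25.8%, Compound 1 134/429 = 31.2% → Compound 1
Stage III: Regimen Y 87/160 = 54.4%, Compound 1 173/258 = 67.1% → Compound 1
Overall: Regimen Y 494/863 = 57.2%, Compound 1 342/735 = 46.5% → Regimen Y
Compound 1 wins each disease group but Regimen Y wins overall — the comparison reverses. Compound 1's patients skew toward stage IV, which has a lower base rate.

Yes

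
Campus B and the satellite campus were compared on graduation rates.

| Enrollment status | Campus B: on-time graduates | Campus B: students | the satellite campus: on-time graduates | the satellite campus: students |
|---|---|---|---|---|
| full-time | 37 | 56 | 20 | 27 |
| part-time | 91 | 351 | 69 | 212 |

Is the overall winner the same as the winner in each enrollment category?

Yes

Full-time: Campus B 37/56 = 66.1%, the satellite campus 20/27 = 74.1% → the satellite campus
Part-time: Campus B 91/351 = 25.9%, the satellite campus 69/212 = 32.5% → the satellite campus
Overall: Campus B 128/407 = 31.4%, the satellite campus 89/239 = 37.2% → the satellite campus
The satellite campus wins overall and in every enrollment group — no reversal.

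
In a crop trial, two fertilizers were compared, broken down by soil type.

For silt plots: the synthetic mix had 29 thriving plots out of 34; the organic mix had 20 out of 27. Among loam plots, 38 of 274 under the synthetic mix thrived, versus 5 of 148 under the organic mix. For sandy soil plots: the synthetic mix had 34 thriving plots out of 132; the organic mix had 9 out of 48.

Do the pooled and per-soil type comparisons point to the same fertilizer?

Silt: the synthetic mix 29/34 = 85.3%, the organic mix 20/27 = 74.1% → the synthetic mix
Loam: the synthetic mix 38/274 = 13.9%, the organic mix 5/148 = 3.4% → the synthetic mix
Sandy soil: the synthetic mix 34/132 = 25.8%, the organic mix 9/48 = 18.8% → the synthetic mix
Overall: the synthetic mix 101/440 = 23.0%, the organic mix 34/223 = 15.2% → the synthetic mix
The synthetic mix wins overall and in every soil group — no reversal.

Yes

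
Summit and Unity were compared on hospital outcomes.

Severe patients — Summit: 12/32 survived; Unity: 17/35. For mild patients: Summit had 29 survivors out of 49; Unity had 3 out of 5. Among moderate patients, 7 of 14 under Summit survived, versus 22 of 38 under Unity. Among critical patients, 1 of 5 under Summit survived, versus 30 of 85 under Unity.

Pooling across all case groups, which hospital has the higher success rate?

Severe: Summit 12/32 = 37.5%, Unity 17/35 = 48.6% → Unity
Mild: Summit 29/49 = 59.2%, Unity 3/5 = 60.0% → Unity
Moderate: Summit 7/14 = 50.0%, Unity 22/38 = 57.9% → Unity
Critical: Summit 1/5 = 20.0%, Unity 30/85 = 35.3% → Unity
Overall: Summit 49/100 = 49.0%, Unity 72/163 = 44.2% → Summit
(Unity wins every case group but Summit wins overall — Unity's patients skew toward the low-rate critical group.)

Summit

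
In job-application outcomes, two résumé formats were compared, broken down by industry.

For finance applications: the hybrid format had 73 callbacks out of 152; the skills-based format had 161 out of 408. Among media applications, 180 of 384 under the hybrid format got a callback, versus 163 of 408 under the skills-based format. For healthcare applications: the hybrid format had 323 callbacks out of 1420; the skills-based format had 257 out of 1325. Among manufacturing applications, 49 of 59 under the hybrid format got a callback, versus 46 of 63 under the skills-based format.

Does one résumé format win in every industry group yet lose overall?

No

Finance: the hybrid format 73/152 = 48.0%, the skills-based format 161/408 = 39.5% → the hybrid format
Media: the hybrid format 180/384 = 46.9%, the skills-based format 163/408 = 40.0% → the hybrid format
Healthcare: the hybrid format 323/1420 = 22.7%, the skills-based format 257/1325 = 19.4% → the hybrid format
Manufacturing: the hybrid format 49/59 = 83.1%, the skills-based format 46/63 = 73.0% → the hybrid format
Overall: the hybrid format 625/2015 = 31.0%, the skills-based format 627/2204 = 28.4% → the hybrid format
The hybrid format wins overall and in every industry group — no reversal.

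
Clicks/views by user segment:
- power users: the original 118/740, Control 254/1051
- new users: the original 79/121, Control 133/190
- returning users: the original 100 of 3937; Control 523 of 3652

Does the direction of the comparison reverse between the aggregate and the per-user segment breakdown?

Power users: the original 118/740 = 15.9%, Control 254/1051 = 24.2% → Control
New users: the original 79/121 = 65.3%, Control 133/190 = 70.0% → Control
Returning users: the original 100/3937 = 2.5%, Control 523/3652 = 14.3% → Control
Overall: the original 297/4798 = 6.2%, Control 910/4893 = 18.6% → Control
Control wins overall and in every user group — no reversal.

No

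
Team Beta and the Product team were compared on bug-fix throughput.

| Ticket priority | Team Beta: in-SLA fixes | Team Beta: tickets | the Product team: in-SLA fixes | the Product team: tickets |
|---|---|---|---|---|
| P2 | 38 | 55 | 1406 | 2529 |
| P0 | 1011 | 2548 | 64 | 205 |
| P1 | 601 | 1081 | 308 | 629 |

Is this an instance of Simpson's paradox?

P2: Team Beta 38/55 = 69.1%, the Product team 1406/2529 = 55.6% → Team Beta
P0: Team Beta 1011/2548 = 39.7%, the Product team 64/205 = 31.2% → Team Beta
P1: Team Beta 601/1081 = 55.6%, the Product team 308/629 = 49.0% → Team Beta
Overall: Team Beta 1650/3684 = 44.8%, the Product team 1778/3363 = 52.9% → the Product team
Team Beta wins each ticket group but the Product team wins overall — the comparison reverses. Team Beta's tickets skew toward P0, which has a lower base rate.

Yes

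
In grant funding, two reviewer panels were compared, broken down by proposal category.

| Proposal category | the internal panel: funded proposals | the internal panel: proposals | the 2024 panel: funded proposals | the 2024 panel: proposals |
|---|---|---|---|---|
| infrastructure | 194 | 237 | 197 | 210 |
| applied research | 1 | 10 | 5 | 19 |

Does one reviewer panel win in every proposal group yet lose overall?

Infrastructure: the internal panel 194/237 = 81.9%, the 2024 panel 197/210 = 93.8% → the 2024 panel
Applied research: the internal panel 1/10 = 10.0%, the 2024 panel 5/19 = 26.3% → the 2024 panel
Overall: the internal panel 195/247 = 78.9%, the 2024 panel 202/229 = 88.2% → the 2024 panel
The 2024 panel wins overall and in every proposal group — no reversal.

No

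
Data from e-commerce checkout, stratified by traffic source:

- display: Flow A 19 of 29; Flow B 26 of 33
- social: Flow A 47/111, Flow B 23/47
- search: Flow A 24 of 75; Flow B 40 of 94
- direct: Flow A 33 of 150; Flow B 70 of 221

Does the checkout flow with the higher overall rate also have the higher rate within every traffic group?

Yes

Display: Flow A 19/29 = 65.5%, Flow B 26/33 = 78.8% → Flow B
Social: Flow A 47/111 = 42.3%, Flow B 23/47 = 48.9% → Flow B
Search: Flow A 24/75 = 32.0%, Flow B 40/94 = 42.6% → Flow B
Direct: Flow A 33/150 = 22.0%, Flow B 70/221 = 31.7% → Flow B
Overall: Flow A 123/365 = 33.7%, Flow B 159/395 = 40.3% → Flow B
Flow B wins overall and in every traffic group — no reversal.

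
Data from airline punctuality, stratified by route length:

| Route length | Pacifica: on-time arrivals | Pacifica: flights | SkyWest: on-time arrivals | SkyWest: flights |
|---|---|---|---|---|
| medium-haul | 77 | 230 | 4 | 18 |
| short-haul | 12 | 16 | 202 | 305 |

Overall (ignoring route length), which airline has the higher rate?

SkyWest

Medium-haul: Pacifica 77/230 = 33.5%, SkyWest 4/18 = 22.2% → Pacifica
Short-haul: Pacifica 12/16 = 75.0%, SkyWest 202/305 = 66.2% → Pacifica
Overall: Pacifica 89/246 = 36.2%, SkyWest 206/323 = 63.8% → SkyWest
(Pacifica wins every route group but SkyWest wins overall — Pacifica's flights skew toward the low-rate medium-haul group.)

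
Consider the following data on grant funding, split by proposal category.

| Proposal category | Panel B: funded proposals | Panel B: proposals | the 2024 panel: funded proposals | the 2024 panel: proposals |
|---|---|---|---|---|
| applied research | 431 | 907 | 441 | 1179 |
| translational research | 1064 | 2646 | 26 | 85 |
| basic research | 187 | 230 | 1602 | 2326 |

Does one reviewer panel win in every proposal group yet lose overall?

Yes

Applied research: Panel B 431/907 = 47.5%, the 2024 panel 441/1179 = 37.4% → Panel B
Translational research: Panel B 1064/2646 = 40.2%, the 2024 panel 26/85 = 30.6% → Panel B
Basic research: Panel B 187/230 = 81.3%, the 2024 panel 1602/2326 = 68.9% → Panel B
Overall: Panel B 1682/3783 = 44.5%, the 2024 panel 2069/3590 = 57.6% → the 2024 panel
Panel B wins each proposal group but the 2024 panel wins overall — the comparison reverses. Panel B's proposals skew toward translational research, which has a lower base rate.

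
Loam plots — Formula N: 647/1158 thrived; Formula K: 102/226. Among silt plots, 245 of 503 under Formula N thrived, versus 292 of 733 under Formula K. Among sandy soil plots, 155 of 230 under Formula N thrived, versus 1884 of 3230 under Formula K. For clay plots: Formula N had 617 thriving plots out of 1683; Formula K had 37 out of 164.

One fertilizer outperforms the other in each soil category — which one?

Loam: Formula N 647/1158 = 55.9%, Formula K 102/226 = 45.1% → Formula N
Silt: Formula N 245/503 = 48.7%, Formula K 292/733 = 39.8% → Formula N
Sandy soil: Formula N 155/230 = 67.4%, Formula K 1884/3230 = 58.3% → Formula N
Clay: Formula N 617/1683 = 36.7%, Formula K 37/164 = 22.6% → Formula N
Formula N has the higher rate in all 4 groups.

Formula N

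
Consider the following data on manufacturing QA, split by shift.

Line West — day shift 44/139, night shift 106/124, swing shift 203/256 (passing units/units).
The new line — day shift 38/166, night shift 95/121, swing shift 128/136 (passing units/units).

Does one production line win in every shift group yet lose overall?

No

Day shift: Line West 44/139 = 31.7%, the new line 38/166 = 22.9% → Line West
Night shift: Line West 106/124 = 85.5%, the new line 95/121 = 78.5% → Line West
Swing shift: Line West 203/256 = 79.3%, the new line 128/136 = 94.1% → the new line
Overall: Line West 353/519 = 68.0%, the new line 261/423 = 61.7% → Line West
Neither sweeps: Line West wins 2 of 3 groups, the new line wins 1. Line West wins overall but not every group — no Simpson reversal.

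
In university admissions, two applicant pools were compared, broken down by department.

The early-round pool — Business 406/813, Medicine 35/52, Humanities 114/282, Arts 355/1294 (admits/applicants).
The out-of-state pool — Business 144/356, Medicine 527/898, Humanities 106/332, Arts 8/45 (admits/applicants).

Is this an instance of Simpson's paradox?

Business: the early-round pool 406/813 = 49.9%, the out-of-state pool 144/356 = 40.4% → the early-round pool
Medicine: the early-round pool 35/52 = 67.3%, the out-of-state pool 527/898 = 58.7% → the early-round pool
Humanities: the early-round pool 114/282 = 40.4%, the out-of-state pool 106/332 = 31.9% → the early-round pool
Arts: the early-round pool 355/1294 = 27.4%, the out-of-state pool 8/45 = 17.8% → the early-round pool
Overall: the early-round pool 910/2441 = 37.3%, the out-of-state pool 785/1631 = 48.1% → the out-of-state pool
The early-round pool wins each department group but the out-of-state pool wins overall — the comparison reverses. The early-round pool's applicants skew toward Arts, which has a lower base rate.

Yes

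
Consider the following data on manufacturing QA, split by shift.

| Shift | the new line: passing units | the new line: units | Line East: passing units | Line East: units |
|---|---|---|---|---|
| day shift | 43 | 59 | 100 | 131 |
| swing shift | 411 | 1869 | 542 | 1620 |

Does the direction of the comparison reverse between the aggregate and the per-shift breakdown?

No

Day shift: the new line 43/59 = 72.9%, Line East 100/131 = 76.3% → Line East
Swing shift: the new line 411/1869 = 22.0%, Line East 542/1620 = 33.5% → Line East
Overall: the new line 454/1928 = 23.5%, Line East 642/1751 = 36.7% → Line East
Line East wins overall and in every shift group — no reversal.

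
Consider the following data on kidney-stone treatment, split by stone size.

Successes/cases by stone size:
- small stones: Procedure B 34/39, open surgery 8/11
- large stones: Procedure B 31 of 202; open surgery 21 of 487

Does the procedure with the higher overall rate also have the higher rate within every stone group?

Small stones: Procedure B 34/39 = 87.2%, open surgery 8/11 = 72.7% → Procedure B
Large stones: Procedure B 31/202 = 15.3%, open surgery 21/487 = 4.3% → Procedure B
Overall: Procedure B 65/241 = 27.0%, open surgery 29/498 = 5.8% → Procedure B
Procedure B wins overall and in every stone group — no reversal.

Yes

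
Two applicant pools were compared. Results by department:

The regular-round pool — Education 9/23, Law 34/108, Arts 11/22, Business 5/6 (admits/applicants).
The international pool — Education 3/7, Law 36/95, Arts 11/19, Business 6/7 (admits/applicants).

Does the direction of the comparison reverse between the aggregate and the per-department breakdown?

No

Education: the regular-round pool 9/23 = 39.1%, the international pool 3/7 = 42.9% → the international pool
Law: the regular-round pool 34/108 = 31.5%, the international pool 36/95 = 37.9% → the international pool
Arts: the regular-round pool 11/22 = 50.0%, the international pool 11/19 = 57.9% → the international pool
Business: the regular-round pool 5/6 = 83.3%, the international pool 6/7 = 85.7% → the international pool
Overall: the regular-round pool 59/159 = 37.1%, the international pool 56/128 = 43.8% → the international pool
The international pool wins overall and in every department group — no reversal.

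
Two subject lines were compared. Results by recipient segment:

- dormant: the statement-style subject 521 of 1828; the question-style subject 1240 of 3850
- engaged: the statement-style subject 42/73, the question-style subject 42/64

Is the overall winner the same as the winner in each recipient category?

Yes

Dormant: the statement-style subject 521/1828 = 28.5%, the question-style subject 1240/3850 = 32.2% → the question-style subject
Engaged: the statement-style subject 42/73 = 57.5%, the question-style subject 42/64 = 65.6% → the question-style subject
Overall: the statement-style subject 563/1901 = 29.6%, the question-style subject 1282/3914 = 32.8% → the question-style subject
The question-style subject wins overall and in every recipient group — no reversal.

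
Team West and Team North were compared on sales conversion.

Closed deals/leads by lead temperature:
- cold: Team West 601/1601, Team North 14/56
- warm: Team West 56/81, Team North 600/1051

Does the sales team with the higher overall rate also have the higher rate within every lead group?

Cold: Team West 601/1601 = 37.5%, Team North 14/56 = 25.0% → Team West
Warm: Team West 56/81 = 69.1%, Team North 600/1051 = 57.1% → Team West
Overall: Team West 657/1682 = 39.1%, Team North 614/1107 = 55.5% → Team North
Team West wins each lead group but Team North wins overall — the comparison reverses. Team West's leads skew toward cold, which has a lower base rate.

No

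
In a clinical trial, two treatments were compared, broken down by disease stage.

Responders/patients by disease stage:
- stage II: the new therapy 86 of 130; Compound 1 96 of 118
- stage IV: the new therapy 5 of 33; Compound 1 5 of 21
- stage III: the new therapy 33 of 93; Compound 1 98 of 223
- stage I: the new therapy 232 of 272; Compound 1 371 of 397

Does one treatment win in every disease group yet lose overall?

No

Stage II: the new therapy 86/130 = 66.2%, Compound 1 96/118 = 81.4% → Compound 1
Stage IV: the new therapy 5/33 = 15.2%, Compound 1 5/21 = 23.8% → Compound 1
Stage III: the new therapy 33/93 = 35.5%, Compound 1 98/223 = 43.9% → Compound 1
Stage I: the new therapy 232/272 = 85.3%, Compound 1 371/397 = 93.5% → Compound 1
Overall: the new therapy 356/528 = 67.4%, Compound 1 570/759 = 75.1% → Compound 1
Compound 1 wins overall and in every disease group — no reversal.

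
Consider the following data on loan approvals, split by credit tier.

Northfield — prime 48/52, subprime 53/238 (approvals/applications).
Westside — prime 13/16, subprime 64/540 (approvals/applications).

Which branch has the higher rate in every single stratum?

Northfield

Prime: Northfield 48/52 = 92.3%, Westside 13/16 = 81.2% → Northfield
Subprime: Northfield 53/238 = 22.3%, Westside 64/540 = 11.9% → Northfield
Northfield has the higher rate in both groups.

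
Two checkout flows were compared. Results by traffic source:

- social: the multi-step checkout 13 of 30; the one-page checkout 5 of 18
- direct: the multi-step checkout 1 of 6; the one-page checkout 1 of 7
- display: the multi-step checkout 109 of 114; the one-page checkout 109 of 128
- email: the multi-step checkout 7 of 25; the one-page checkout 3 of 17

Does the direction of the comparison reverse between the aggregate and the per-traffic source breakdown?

Social: the multi-step checkout 13/30 = 43.3%, the one-page checkout 5/18 = 27.8% → the multi-step checkout
Direct: the multi-step checkout 1/6 = 16.7%, the one-page checkout 1/7 = 14.3% → the multi-step checkout
Display: the multi-step checkout 109/114 = 95.6%, the one-page checkout 109/128 = 85.2% → the multi-step checkout
Email: the multi-step checkout 7/25 = 28.0%, the one-page checkout 3/17 = 17.6% → the multi-step checkout
Overall: the multi-step checkout 130/175 = 74.3%, the one-page checkout 118/170 = 69.4% → the multi-step checkout
The multi-step checkout wins overall and in every traffic group — no reversal.

No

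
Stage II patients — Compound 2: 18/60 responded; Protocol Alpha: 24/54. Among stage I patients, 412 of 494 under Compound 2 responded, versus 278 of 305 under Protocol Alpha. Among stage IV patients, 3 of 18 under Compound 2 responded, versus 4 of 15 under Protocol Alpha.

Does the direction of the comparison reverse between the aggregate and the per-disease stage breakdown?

Stage II: Compound 2 18/60 = 30.0%, Protocol Alpha 24/54 = 44.4% → Protocol Alpha
Stage I: Compound 2 412/494 = 83.4%, Protocol Alpha 278/305 = 91.1% → Protocol Alpha
Stage IV: Compound 2 3/18 = 16.7%, Protocol Alpha 4/15 = 26.7% → Protocol Alpha
Overall: Compound 2 433/572 = 75.7%, Protocol Alpha 306/374 = 81.8% → Protocol Alpha
Protocol Alpha wins overall and in every disease group — no reversal.

No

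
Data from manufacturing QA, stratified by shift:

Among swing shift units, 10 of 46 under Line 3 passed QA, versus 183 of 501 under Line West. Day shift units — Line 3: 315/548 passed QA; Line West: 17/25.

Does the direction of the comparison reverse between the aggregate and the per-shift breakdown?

Yes

Swing shift: Line 3 10/46 = 21.7%, Line West 183/501 = 36.5% → Line West
Day shift: Line 3 315/548 = 57.5%, Line West 17/25 = 68.0% → Line West
Overall: Line 3 325/594 = 54.7%, Line West 200/526 = 38.0% → Line 3
Line West wins each shift group but Line 3 wins overall — the comparison reverses. Line West's units skew toward swing shift, which has a lower base rate.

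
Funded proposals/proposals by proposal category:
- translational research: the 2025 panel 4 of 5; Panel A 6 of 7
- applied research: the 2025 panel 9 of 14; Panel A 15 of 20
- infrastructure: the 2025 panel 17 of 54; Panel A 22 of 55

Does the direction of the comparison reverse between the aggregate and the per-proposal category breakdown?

Translational research: the 2025 panel 4/5 = 80.0%, Panel A 6/7 = 85.7% → Panel A
Applied research: the 2025 panel 9/14 = 64.3%, Panel A 15/20 = 75.0% → Panel A
Infrastructure: the 2025 panel 17/54 = 31.5%, Panel A 22/55 = 40.0% → Panel A
Overall: the 2025 panel 30/73 = 41.1%, Panel A 43/82 = 52.4% → Panel A
Panel A wins overall and in every proposal group — no reversal.

No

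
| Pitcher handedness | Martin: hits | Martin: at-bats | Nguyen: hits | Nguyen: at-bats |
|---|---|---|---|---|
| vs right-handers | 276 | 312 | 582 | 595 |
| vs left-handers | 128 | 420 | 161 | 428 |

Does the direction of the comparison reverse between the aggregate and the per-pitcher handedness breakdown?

No

Vs right-handers: Martin 276/312 = 88.5%, Nguyen 582/595 = 97.8% → Nguyen
Vs left-handers: Martin 128/420 = 30.5%, Nguyen 161/428 = 37.6% → Nguyen
Overall: Martin 404/732 = 55.2%, Nguyen 743/1023 = 72.6% → Nguyen
Nguyen wins overall and in every pitcher group — no reversal.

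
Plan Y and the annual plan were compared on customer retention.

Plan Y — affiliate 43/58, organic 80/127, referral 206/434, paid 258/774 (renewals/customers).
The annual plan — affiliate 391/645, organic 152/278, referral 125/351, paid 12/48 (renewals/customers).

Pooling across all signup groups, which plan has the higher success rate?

Affiliate: Plan Y 43/58 = 74.1%, the annual plan 391/645 = 60.6% → Plan Y
Organic: Plan Y 80/127 = 63.0%, the annual plan 152/278 = 54.7% → Plan Y
Referral: Plan Y 206/434 = 47.5%, the annual plan 125/351 = 35.6% → Plan Y
Paid: Plan Y 258/774 = 33.3%, the annual plan 12/48 = 25.0% → Plan Y
Overall: Plan Y 587/1393 = 42.1%, the annual plan 680/1322 = 51.4% → the annual plan
(Plan Y wins every signup group but the annual plan wins overall — Plan Y's customers skew toward the low-rate paid group.)

the annual plan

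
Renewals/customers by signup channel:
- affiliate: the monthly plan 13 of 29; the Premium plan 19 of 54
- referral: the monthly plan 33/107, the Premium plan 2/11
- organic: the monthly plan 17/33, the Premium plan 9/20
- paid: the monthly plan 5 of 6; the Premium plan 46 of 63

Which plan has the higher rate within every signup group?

the monthly plan

Affiliate: the monthly plan 13/29 = 44.8%, the Premium plan 19/54 = 35.2% → the monthly plan
Referral: the monthly plan 33/107 = 30.8%, the Premium plan 2/11 = 18.2% → the monthly plan
Organic: the monthly plan 17/33 = 51.5%, the Premium plan 9/20 = 45.0% → the monthly plan
Paid: the monthly plan 5/6 = 83.3%, the Premium plan 46/63 = 73.0% → the monthly plan
The monthly plan has the higher rate in all 4 groups.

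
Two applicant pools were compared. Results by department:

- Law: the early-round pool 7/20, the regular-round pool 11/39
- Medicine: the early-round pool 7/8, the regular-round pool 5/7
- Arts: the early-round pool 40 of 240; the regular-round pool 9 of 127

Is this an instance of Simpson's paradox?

No

Law: the early-round pool 7/20 = 35.0%, the regular-round pool 11/39 = 28.2% → the early-round pool
Medicine: the early-round pool 7/8 = 87.5%, the regular-round pool 5/7 = 71.4% → the early-round pool
Arts: the early-round pool 40/240 = 16.7%, the regular-round pool 9/127 = 7.1% → the early-round pool
Overall: the early-round pool 54/268 = 20.1%, the regular-round pool 25/173 = 14.5% → the early-round pool
The early-round pool wins overall and in every department group — no reversal.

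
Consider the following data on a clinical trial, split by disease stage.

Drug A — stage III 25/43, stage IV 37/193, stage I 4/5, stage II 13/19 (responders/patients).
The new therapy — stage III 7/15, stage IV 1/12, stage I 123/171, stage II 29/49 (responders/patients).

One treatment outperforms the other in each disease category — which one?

Drug A

Stage III: Drug A 25/43 = 58.1%, the new therapy 7/15 = 46.7% → Drug A
Stage IV: Drug A 37/193 = 19.2%, the new therapy 1/12 = 8.3% → Drug A
Stage I: Drug A 4/5 = 80.0%, the new therapy 123/171 = 71.9% → Drug A
Stage II: Drug A 13/19 = 68.4%, the new therapy 29/49 = 59.2% → Drug A
Drug A has the higher rate in all 4 groups.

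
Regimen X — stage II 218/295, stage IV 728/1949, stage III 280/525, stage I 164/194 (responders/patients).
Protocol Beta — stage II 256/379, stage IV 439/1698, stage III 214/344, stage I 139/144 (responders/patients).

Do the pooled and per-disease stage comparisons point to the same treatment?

Stage II: Regimen X 218/295 = 73.9%, Protocol Beta 256/379 = 67.5% → Regimen X
Stage IV: Regimen X 728/1949 = 37.4%, Protocol Beta 439/1698 = 25.9% → Regimen X
Stage III: Regimen X 280/525 = 53.3%, Protocol Beta 214/344 = 62.2% → Protocol Beta
Stage I: Regimen X 164/194 = 84.5%, Protocol Beta 139/144 = 96.5% → Protocol Beta
Overall: Regimen X 1390/2963 = 46.9%, Protocol Beta 1048/2565 = 40.9% → Regimen X
Neither sweeps: Regimen X wins 2 of 4 groups, Protocol Beta wins 2. Regimen X wins overall but not every group — no Simpson reversal.

No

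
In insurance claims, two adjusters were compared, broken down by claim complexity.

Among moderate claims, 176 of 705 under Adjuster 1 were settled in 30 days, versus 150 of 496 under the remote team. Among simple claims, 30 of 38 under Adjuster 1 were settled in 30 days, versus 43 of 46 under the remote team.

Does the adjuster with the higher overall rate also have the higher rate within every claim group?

Moderate: Adjuster 1 176/705 = 25.0%, the remote team 150/496 = 30.2% → the remote team
Simple: Adjuster 1 30/38 = 78.9%, the remote team 43/46 = 93.5% → the remote team
Overall: Adjuster 1 206/743 = 27.7%, the remote team 193/542 = 35.6% → the remote team
The remote team wins overall and in every claim group — no reversal.

Yes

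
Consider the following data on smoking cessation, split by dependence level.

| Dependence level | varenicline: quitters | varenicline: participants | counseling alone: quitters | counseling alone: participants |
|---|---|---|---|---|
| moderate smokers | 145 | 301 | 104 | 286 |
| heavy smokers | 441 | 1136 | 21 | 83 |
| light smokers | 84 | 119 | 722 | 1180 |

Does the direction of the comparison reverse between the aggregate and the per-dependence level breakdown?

Moderate smokers: varenicline 145/301 = 48.2%, counseling alone 104/286 = 36.4% → varenicline
Heavy smokers: varenicline 441/1136 = 38.8%, counseling alone 21/83 = 25.3% → varenicline
Light smokers: varenicline 84/119 = 70.6%, counseling alone 722/1180 = 61.2% → varenicline
Overall: varenicline 670/1556 = 43.1%, counseling alone 847/1549 = 54.7% → counseling alone
Varenicline wins each dependence group but counseling alone wins overall — the comparison reverses. Varenicline's participants skew toward heavy smokers, which has a lower base rate.

Yes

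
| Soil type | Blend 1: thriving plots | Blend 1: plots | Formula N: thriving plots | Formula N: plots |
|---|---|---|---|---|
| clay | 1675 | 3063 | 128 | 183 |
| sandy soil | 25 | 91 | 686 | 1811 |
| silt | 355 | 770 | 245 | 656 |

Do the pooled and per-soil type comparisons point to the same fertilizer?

Clay: Blend 1 1675/3063 = 54.7%, Formula N 128/183 = 69.9% → Formula N
Sandy soil: Blend 1 25/91 = 27.5%, Formula N 686/1811 = 37.9% → Formula N
Silt: Blend 1 355/770 = 46.1%, Formula N 245/656 = 37.3% → Blend 1
Overall: Blend 1 2055/3924 = 52.4%, Formula N 1059/2650 = 40.0% → Blend 1
Neither sweeps: Blend 1 wins 1 of 3 groups, Formula N wins 2. Blend 1 wins overall but not every group — no Simpson reversal.

No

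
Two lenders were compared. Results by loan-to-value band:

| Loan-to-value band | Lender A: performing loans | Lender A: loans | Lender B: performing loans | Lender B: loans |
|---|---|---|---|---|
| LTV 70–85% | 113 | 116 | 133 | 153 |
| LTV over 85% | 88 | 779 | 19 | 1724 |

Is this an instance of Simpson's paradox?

No

LTV 70–85%: Lender A 113/116 = 97.4%, Lender B 133/153 = 86.9% → Lender A
LTV over 85%: Lender A 88/779 = 11.3%, Lender B 19/1724 = 1.1% → Lender A
Overall: Lender A 201/895 = 22.5%, Lender B 152/1877 = 8.1% → Lender A
Lender A wins overall and in every loan-to-value group — no reversal.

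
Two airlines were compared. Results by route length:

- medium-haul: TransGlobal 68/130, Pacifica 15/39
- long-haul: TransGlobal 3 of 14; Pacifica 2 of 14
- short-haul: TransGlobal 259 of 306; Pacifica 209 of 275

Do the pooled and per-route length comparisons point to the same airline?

Medium-haul: TransGlobal 68/130 = 52.3%, Pacifica 15/39 = 38.5% → TransGlobal
Long-haul: TransGlobal 3/14 = 21.4%, Pacifica 2/14 = 14.3% → TransGlobal
Short-haul: TransGlobal 259/306 = 84.6%, Pacifica 209/275 = 76.0% → TransGlobal
Overall: TransGlobal 330/450 = 73.3%, Pacifica 226/328 = 68.9% → TransGlobal
TransGlobal wins overall and in every route group — no reversal.

Yes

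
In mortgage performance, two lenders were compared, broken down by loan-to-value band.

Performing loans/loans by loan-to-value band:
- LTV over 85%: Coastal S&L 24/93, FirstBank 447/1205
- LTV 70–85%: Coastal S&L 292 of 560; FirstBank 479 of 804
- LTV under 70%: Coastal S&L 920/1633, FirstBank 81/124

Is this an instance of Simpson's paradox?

Yes

LTV over 85%: Coastal S&L 24/93 = 25.8%, FirstBank 447/1205 = 37.1% → FirstBank
LTV 70–85%: Coastal S&L 292/560 = 52.1%, FirstBank 479/804 = 59.6% → FirstBank
LTV under 70%: Coastal S&L 920/1633 = 56.3%, FirstBank 81/124 = 65.3% → FirstBank
Overall: Coastal S&L 1236/2286 = 54.1%, FirstBank 1007/2133 = 47.2% → Coastal S&L
FirstBank wins each loan-to-value group but Coastal S&L wins overall — the comparison reverses. FirstBank's loans skew toward LTV over 85%, which has a lower base rate.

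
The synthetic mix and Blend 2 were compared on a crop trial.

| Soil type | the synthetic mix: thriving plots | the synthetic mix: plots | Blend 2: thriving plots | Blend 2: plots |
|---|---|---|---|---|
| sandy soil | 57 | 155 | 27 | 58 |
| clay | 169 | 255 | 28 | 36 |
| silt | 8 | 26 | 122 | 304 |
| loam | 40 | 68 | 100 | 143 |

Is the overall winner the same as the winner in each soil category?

Sandy soil: the synthetic mix 57/155 = 36.8%, Blend 2 27/58 = 46.6% → Blend 2
Clay: the synthetic mix 169/255 = 66.3%, Blend 2 28/36 = 77.8% → Blend 2
Silt: the synthetic mix 8/26 = 30.8%, Blend 2 122/304 = 40.1% → Blend 2
Loam: the synthetic mix 40/68 = 58.8%, Blend 2 100/143 = 69.9% → Blend 2
Overall: the synthetic mix 274/504 = 54.4%, Blend 2 277/541 = 51.2% → the synthetic mix
Blend 2 wins each soil group but the synthetic mix wins overall — the comparison reverses. Blend 2's plots skew toward silt, which has a lower base rate.

No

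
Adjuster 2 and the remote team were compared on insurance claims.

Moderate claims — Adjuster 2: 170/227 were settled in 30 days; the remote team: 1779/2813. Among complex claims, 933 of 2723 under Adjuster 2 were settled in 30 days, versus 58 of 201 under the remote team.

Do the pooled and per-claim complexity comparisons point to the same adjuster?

No

Moderate: Adjuster 2 170/227 = 74.9%, the remote team 1779/2813 = 63.2% → Adjuster 2
Complex: Adjuster 2 933/2723 = 34.3%, the remote team 58/201 = 28.9% → Adjuster 2
Overall: Adjuster 2 1103/2950 = 37.4%, the remote team 1837/3014 = 60.9% → the remote team
Adjuster 2 wins each claim group but the remote team wins overall — the comparison reverses. Adjuster 2's claims skew toward complex, which has a lower base rate.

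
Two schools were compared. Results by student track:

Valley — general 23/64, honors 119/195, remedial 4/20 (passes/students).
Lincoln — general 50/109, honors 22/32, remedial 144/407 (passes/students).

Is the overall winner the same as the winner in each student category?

General: Valley 23/64 = 35.9%, Lincoln 50/109 = 45.9% → Lincoln
Honors: Valley 119/195 = 61.0%, Lincoln 22/32 = 68.8% → Lincoln
Remedial: Valley 4/20 = 20.0%, Lincoln 144/407 = 35.4% → Lincoln
Overall: Valley 146/279 = 52.3%, Lincoln 216/548 = 39.4% → Valley
Lincoln wins each student group but Valley wins overall — the comparison reverses. Lincoln's students skew toward remedial, which has a lower base rate.

No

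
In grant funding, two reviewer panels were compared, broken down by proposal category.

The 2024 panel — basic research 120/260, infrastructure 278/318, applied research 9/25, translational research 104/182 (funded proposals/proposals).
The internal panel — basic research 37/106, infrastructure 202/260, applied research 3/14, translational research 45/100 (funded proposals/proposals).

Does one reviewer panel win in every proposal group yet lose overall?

No

Basic research: the 2024 panel 120/260 = 46.2%, the internal panel 37/106 = 34.9% → the 2024 panel
Infrastructure: the 2024 panel 278/318 = 87.4%, the internal panel 202/260 = 77.7% → the 2024 panel
Applied research: the 2024 panel 9/25 = 36.0%, the internal panel 3/14 = 21.4% → the 2024 panel
Translational research: the 2024 panel 104/182 = 57.1%, the internal panel 45/100 = 45.0% → the 2024 panel
Overall: the 2024 panel 511/785 = 65.1%, the internal panel 287/480 = 59.8% → the 2024 panel
The 2024 panel wins overall and in every proposal group — no reversal.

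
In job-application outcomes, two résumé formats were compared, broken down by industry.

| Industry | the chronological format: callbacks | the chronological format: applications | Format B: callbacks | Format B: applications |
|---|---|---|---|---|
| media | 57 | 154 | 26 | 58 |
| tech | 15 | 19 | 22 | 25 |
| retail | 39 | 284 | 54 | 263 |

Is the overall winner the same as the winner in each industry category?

Yes

Media: the chronological format 57/154 = 37.0%, Format B 26/58 = 44.8% → Format B
Tech: the chronological format 15/19 = 78.9%, Format B 22/25 = 88.0% → Format B
Retail: the chronological format 39/284 = 13.7%, Format B 54/263 = 20.5% → Format B
Overall: the chronological format 111/457 = 24.3%, Format B 102/346 = 29.5% → Format B
Format B wins overall and in every industry group — no reversal.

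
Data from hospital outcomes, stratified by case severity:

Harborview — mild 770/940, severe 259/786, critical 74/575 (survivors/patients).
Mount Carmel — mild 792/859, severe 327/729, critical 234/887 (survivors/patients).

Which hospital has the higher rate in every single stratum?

Mount Carmel

Mild: Harborview 770/940 = 81.9%, Mount Carmel 792/859 = 92.2% → Mount Carmel
Severe: Harborview 259/786 = 33.0%, Mount Carmel 327/729 = 44.9% → Mount Carmel
Critical: Harborview 74/575 = 12.9%, Mount Carmel 234/887 = 26.4% → Mount Carmel
Mount Carmel has the higher rate in all 3 groups.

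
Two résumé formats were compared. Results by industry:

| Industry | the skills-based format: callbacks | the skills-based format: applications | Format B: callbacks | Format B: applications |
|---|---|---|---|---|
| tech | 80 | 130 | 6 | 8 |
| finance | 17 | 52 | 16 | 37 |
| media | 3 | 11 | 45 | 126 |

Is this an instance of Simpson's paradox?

Tech: the skills-based format 80/130 = 61.5%, Format B 6/8 = 75.0% → Format B
Finance: the skills-based format 17/52 = 32.7%, Format B 16/37 = 43.2% → Format B
Media: the skills-based format 3/11 = 27.3%, Format B 45/126 = 35.7% → Format B
Overall: the skills-based format 100/193 = 51.8%, Format B 67/171 = 39.2% → the skills-based format
Format B wins each industry group but the skills-based format wins overall — the comparison reverses. Format B's applications skew toward media, which has a lower base rate.

Yes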